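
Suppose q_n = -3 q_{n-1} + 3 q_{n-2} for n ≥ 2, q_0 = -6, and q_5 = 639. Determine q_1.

-1

Let q_1 = w.
q_2 = -18 - 3w
q_3 = 54 + 12w
q_4 = -216 - 45w
q_5 = 810 + 171w
So 810 + 171w = 639, giving w = -1.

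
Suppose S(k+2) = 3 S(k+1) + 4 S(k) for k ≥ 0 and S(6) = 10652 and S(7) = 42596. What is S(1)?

8

Rearranging, S(k-2) = (S(k) - 3 S(k-1)) / 4.
S(5) = (42596 - 3·10652) / 4 = 10640/4 = 2660
S(4) = (10652 - 3·2660) / 4 = 2672/4 = 668
S(3) = (2660 - 3·668) / 4 = 656/4 = 164
S(2) = (668 - 3·164) / 4 = 176/4 = 44
S(1) = (164 - 3·44) / 4 = 32/4 = 8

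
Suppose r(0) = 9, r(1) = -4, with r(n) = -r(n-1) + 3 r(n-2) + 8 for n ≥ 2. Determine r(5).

-289

r(2) = -(-4) + 3·9 + 8 = 39
r(3) = -39 + 3·(-4) + 8 = -43
r(4) = -(-43) + 3·39 + 8 = 168
r(5) = -168 + 3·(-43) + 8 = -289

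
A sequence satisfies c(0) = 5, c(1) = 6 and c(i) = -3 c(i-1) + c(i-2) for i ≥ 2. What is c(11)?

634701

c(2) = -3*6 + 5 = -13
c(3) = -3*(-13) + 6 = 45
c(4) = -3*45 + (-13) = -148
c(5) = -3*(-148) + 45 = 489
c(6) = -3*489 + (-148) = -1615
c(7) = -3*(-1615) + 489 = 5334
c(8) = -3*5334 + (-1615) = -17617
c(9) = -3*(-17617) + 5334 = 58185
c(10) = -3*58185 + (-17617) = -192172
c(11) = -3*(-192172) + 58185 = 634701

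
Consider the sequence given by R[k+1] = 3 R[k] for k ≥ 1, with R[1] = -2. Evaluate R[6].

-486

R[2] = 3(-2) = -6
R[3] = 3(-6) = -18
R[4] = 3(-18) = -54
R[5] = 3(-54) = -162
R[6] = 3(-162) = -486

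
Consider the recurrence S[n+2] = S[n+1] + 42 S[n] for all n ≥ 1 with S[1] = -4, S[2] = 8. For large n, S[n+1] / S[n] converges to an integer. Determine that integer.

The characteristic equation is r^2 - r - 42 = 0, which factors as (r - 7)(r + 6) = 0.
So the roots are 7 and -6. Since |7| > |-6| and the coefficient of 7^n is non-zero, the ratio tends to 7.

7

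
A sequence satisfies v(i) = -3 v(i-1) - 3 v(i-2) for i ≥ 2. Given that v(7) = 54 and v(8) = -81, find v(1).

-2

Rearranging, v(i-2) = (v(i) + 3 v(i-1)) / -3.
v(6) = (-81 + 3(54)) / -3 = 81/-3 = -27
v(5) = (54 + 3(-27)) / -3 = -27/-3 = 9
v(4) = (-27 + 3(9)) / -3 = 0/-3 = 0
v(3) = (9 + 3(0)) / -3 = 9/-3 = -3
v(2) = (0 + 3(-3)) / -3 = -9/-3 = 3
v(1) = (-3 + 3(3)) / -3 = 6/-3 = -2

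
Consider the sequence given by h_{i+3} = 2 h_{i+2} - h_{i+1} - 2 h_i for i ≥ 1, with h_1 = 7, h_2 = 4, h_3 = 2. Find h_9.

218

h_4 = 2(2) - 4 - 2(7) = -14
h_5 = 2(-14) - 2 - 2(4) = -38
h_6 = 2(-38) - (-14) - 2(2) = -66
h_7 = 2(-66) - (-38) - 2(-14) = -66
h_8 = 2(-66) - (-66) - 2(-38) = 10
h_9 = 2(10) - (-66) - 2(-66) = 218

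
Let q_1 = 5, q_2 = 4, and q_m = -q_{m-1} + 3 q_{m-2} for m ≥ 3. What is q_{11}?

q_3 = -4 + 3·5 = 11
q_4 = -11 + 3·4 = 1
q_5 = -1 + 3·11 = 32
q_6 = -32 + 3·1 = -29
q_7 = -(-29) + 3·32 = 125
q_8 = -125 + 3·(-29) = -212
q_9 = -(-212) + 3·125 = 587
q_{10} = -587 + 3·(-212) = -1223
q_{11} = -(-1223) + 3·587 = 2984

2984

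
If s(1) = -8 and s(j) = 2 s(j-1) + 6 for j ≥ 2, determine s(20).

-1048582

The fixed point is 6/(1 - 2) = -6, so s(j) + 6 = 2(s(j-1) + 6).
Hence s(j) = -2·2^{j-1} - 6.
s(20) = -2·2^{19} - 6 = -2·524288 - 6 = -1048582.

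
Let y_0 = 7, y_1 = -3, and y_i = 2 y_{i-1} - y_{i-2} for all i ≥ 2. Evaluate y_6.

-53

y_2 = 2(-3) - 7 = -13
y_3 = 2(-13) - (-3) = -23
y_4 = 2(-23) - (-13) = -33
y_5 = 2(-33) - (-23) = -43
y_6 = 2(-43) - (-33) = -53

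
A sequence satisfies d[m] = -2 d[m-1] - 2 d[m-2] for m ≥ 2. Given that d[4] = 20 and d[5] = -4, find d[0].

Rearranging, d[m-2] = (d[m] + 2 d[m-1]) / -2.
d[3] = (-4 + 2(20)) / -2 = 36/-2 = -18
d[2] = (20 + 2(-18)) / -2 = -16/-2 = 8
d[1] = (-18 + 2(8)) / -2 = -2/-2 = 1
d[0] = (8 + 2(1)) / -2 = 10/-2 = -5

-5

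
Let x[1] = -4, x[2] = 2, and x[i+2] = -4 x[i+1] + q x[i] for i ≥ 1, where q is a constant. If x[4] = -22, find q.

x[3] = -8 - 4q
x[4] = 32 + 18q
So 32 + 18q = -22, giving q = -3.

-3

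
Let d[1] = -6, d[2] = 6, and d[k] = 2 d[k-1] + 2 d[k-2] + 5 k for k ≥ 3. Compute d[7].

d[3] = 2*6 + 2*(-6) + 15 = 15
d[4] = 2*15 + 2*6 + 20 = 62
d[5] = 2*62 + 2*15 + 25 = 179
d[6] = 2*179 + 2*62 + 30 = 512
d[7] = 2*512 + 2*179 + 35 = 1417

1417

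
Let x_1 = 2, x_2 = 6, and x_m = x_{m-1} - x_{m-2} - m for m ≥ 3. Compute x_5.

x_3 = 6 - 2 - 3 = 1
x_4 = 1 - 6 - 4 = -9
x_5 = (-9) - 1 - 5 = -15

-15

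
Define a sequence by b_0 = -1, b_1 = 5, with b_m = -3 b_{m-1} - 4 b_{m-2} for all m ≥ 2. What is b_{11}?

5197

b_2 = -3·5 - 4·(-1) = -11
b_3 = -3·(-11) - 4·5 = 13
b_4 = -3·13 - 4·(-11) = 5
b_5 = -3·5 - 4·13 = -67
b_6 = -3·(-67) - 4·5 = 181
b_7 = -3·181 - 4·(-67) = -275
b_8 = -3·(-275) - 4·181 = 101
b_9 = -3·101 - 4·(-275) = 797
b_{10} = -3·797 - 4·101 = -2795
b_{11} = -3·(-2795) - 4·797 = 5197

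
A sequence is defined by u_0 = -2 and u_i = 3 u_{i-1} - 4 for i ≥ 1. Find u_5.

u_1 = 3(-2) - 4 = -10
u_2 = 3(-10) - 4 = -34
u_3 = 3(-34) - 4 = -106
u_4 = 3(-106) - 4 = -322
u_5 = 3(-322) - 4 = -970

-970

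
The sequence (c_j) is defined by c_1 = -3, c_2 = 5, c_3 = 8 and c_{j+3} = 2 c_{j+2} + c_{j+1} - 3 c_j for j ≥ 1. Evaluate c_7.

187

c_4 = 2·8 + 5 - 3·(-3) = 30
c_5 = 2·30 + 8 - 3·5 = 53
c_6 = 2·53 + 30 - 3·8 = 112
c_7 = 2·112 + 53 - 3·30 = 187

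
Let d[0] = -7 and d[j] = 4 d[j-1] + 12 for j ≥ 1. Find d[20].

The fixed point is 12/(1 - 4) = -4, so d[j] + 4 = 4(d[j-1] + 4).
Hence d[j] = -3·4^j - 4.
d[20] = -3·4^{20} - 4 = -3·1099511627776 - 4 = -3298534883332.

-3298534883332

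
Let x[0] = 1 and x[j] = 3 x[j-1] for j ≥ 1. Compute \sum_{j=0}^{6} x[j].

1093

x[1] = 3(1) = 3
x[2] = 3(3) = 9
x[3] = 3(9) = 27
x[4] = 3(27) = 81
x[5] = 3(81) = 243
x[6] = 3(243) = 729
Sum = 1 + 3 + 9 + 27 + 81 + 243 + 729 = 1093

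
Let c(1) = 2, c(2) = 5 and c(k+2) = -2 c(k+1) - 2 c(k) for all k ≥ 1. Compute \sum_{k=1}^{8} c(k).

-33

c(3) = -2*5 - 2*2 = -14
c(4) = -2*(-14) - 2*5 = 18
c(5) = -2*18 - 2*(-14) = -8
c(6) = -2*(-8) - 2*18 = -20
c(7) = -2*(-20) - 2*(-8) = 56
c(8) = -2*56 - 2*(-20) = -72
Sum = 2 + 5 + (-14) + 18 + (-8) + (-20) + 56 + (-72) = -33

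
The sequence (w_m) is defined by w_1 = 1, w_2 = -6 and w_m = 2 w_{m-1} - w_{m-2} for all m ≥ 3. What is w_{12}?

w_3 = 2*(-6) - 1 = -13
w_4 = 2*(-13) - (-6) = -20
w_5 = 2*(-20) - (-13) = -27
w_6 = 2*(-27) - (-20) = -34
w_7 = 2*(-34) - (-27) = -41
w_8 = 2*(-41) - (-34) = -48
w_9 = 2*(-48) - (-41) = -55
w_{10} = 2*(-55) - (-48) = -62
w_{11} = 2*(-62) - (-55) = -69
w_{12} = 2*(-69) - (-62) = -76

-76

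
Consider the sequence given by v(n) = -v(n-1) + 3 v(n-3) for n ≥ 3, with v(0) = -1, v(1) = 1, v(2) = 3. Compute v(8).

v(3) = -3 + 3*(-1) = -6
v(4) = -(-6) + 3*1 = 9
v(5) = -9 + 3*3 = 0
v(6) = -0 + 3*(-6) = -18
v(7) = -(-18) + 3*9 = 45
v(8) = -45 + 3*0 = -45

-45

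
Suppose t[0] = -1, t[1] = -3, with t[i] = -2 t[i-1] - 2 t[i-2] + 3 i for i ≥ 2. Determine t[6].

t[2] = -2(-3) - 2(-1) + 6 = 14
t[3] = -2(14) - 2(-3) + 9 = -13
t[4] = -2(-13) - 2(14) + 12 = 10
t[5] = -2(10) - 2(-13) + 15 = 21
t[6] = -2(21) - 2(10) + 18 = -44

-44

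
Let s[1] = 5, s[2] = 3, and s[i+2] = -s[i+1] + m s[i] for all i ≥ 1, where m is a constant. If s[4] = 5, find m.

s[3] = -3 + 5m
s[4] = 3 - 2m
So 3 - 2m = 5, giving m = -1.

-1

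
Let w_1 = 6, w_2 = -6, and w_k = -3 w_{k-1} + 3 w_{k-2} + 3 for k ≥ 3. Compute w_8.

-27942

w_3 = -3*(-6) + 3*6 + 3 = 39
w_4 = -3*39 + 3*(-6) + 3 = -132
w_5 = -3*(-132) + 3*39 + 3 = 516
w_6 = -3*516 + 3*(-132) + 3 = -1941
w_7 = -3*(-1941) + 3*516 + 3 = 7374
w_8 = -3*7374 + 3*(-1941) + 3 = -27942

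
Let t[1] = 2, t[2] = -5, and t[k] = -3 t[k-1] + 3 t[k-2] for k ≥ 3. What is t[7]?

t[3] = -3·(-5) + 3·2 = 21
t[4] = -3·21 + 3·(-5) = -78
t[5] = -3·(-78) + 3·21 = 297
t[6] = -3·297 + 3·(-78) = -1125
t[7] = -3·(-1125) + 3·297 = 4266

4266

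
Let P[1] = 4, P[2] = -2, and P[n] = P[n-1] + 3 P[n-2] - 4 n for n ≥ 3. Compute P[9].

P[3] = (-2) + 3(4) - 12 = -2
P[4] = (-2) + 3(-2) - 16 = -24
P[5] = (-24) + 3(-2) - 20 = -50
P[6] = (-50) + 3(-24) - 24 = -146
P[7] = (-146) + 3(-50) - 28 = -324
P[8] = (-324) + 3(-146) - 32 = -794
P[9] = (-794) + 3(-324) - 36 = -1802

-1802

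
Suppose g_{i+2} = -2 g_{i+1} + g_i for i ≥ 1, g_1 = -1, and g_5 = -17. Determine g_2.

Let g_2 = w.
g_3 = -1 - 2w
g_4 = 2 + 5w
g_5 = -5 - 12w
So -5 - 12w = -17, giving w = 1.

1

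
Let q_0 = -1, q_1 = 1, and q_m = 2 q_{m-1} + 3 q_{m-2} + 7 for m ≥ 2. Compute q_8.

5739

q_2 = 2*1 + 3*(-1) + 7 = 6
q_3 = 2*6 + 3*1 + 7 = 22
q_4 = 2*22 + 3*6 + 7 = 69
q_5 = 2*69 + 3*22 + 7 = 211
q_6 = 2*211 + 3*69 + 7 = 636
q_7 = 2*636 + 3*211 + 7 = 1912
q_8 = 2*1912 + 3*636 + 7 = 5739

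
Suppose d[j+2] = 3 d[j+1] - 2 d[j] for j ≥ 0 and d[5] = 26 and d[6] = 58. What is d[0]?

-5

Rearranging, d[j-2] = (d[j] - 3 d[j-1]) / -2.
d[4] = (58 - 3*26) / -2 = -20/-2 = 10
d[3] = (26 - 3*10) / -2 = -4/-2 = 2
d[2] = (10 - 3*2) / -2 = 4/-2 = -2
d[1] = (2 - 3*(-2)) / -2 = 8/-2 = -4
d[0] = (-2 - 3*(-4)) / -2 = 10/-2 = -5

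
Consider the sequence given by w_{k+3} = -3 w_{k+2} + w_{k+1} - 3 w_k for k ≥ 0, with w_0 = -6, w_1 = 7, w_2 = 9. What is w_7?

-92

w_3 = -3(9) + 7 - 3(-6) = -2
w_4 = -3(-2) + 9 - 3(7) = -6
w_5 = -3(-6) + (-2) - 3(9) = -11
w_6 = -3(-11) + (-6) - 3(-2) = 33
w_7 = -3(33) + (-11) - 3(-6) = -92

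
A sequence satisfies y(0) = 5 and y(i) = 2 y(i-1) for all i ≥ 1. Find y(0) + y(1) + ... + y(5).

315

y(1) = 2(5) = 10
y(2) = 2(10) = 20
y(3) = 2(20) = 40
y(4) = 2(40) = 80
y(5) = 2(80) = 160
Sum = 5 + 10 + 20 + 40 + 80 + 160 = 315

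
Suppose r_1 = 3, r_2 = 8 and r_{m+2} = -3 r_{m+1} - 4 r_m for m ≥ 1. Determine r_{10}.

-436

r_3 = -3(8) - 4(3) = -36
r_4 = -3(-36) - 4(8) = 76
r_5 = -3(76) - 4(-36) = -84
r_6 = -3(-84) - 4(76) = -52
r_7 = -3(-52) - 4(-84) = 492
r_8 = -3(492) - 4(-52) = -1268
r_9 = -3(-1268) - 4(492) = 1836
r_{10} = -3(1836) - 4(-1268) = -436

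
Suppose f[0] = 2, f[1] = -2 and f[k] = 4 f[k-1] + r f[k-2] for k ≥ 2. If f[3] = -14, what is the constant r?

3

f[2] = -8 + 2r
f[3] = -32 + 6r
So -32 + 6r = -14, giving r = 3.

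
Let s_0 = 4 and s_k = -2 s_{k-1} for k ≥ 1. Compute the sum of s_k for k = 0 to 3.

-20

s_1 = -2·4 = -8
s_2 = -2·(-8) = 16
s_3 = -2·16 = -32
Sum = 4 + (-8) + 16 + (-32) = -20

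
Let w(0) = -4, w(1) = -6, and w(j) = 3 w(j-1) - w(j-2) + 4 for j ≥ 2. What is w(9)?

w(2) = 3*(-6) - (-4) + 4 = -10
w(3) = 3*(-10) - (-6) + 4 = -20
w(4) = 3*(-20) - (-10) + 4 = -46
w(5) = 3*(-46) - (-20) + 4 = -114
w(6) = 3*(-114) - (-46) + 4 = -292
w(7) = 3*(-292) - (-114) + 4 = -758
w(8) = 3*(-758) - (-292) + 4 = -1978
w(9) = 3*(-1978) - (-758) + 4 = -5172

-5172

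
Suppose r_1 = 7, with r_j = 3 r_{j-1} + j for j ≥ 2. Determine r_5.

r_2 = 3(7) + 2 = 23
r_3 = 3(23) + 3 = 72
r_4 = 3(72) + 4 = 220
r_5 = 3(220) + 5 = 665

665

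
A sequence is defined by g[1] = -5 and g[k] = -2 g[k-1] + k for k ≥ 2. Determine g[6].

180

g[2] = -2*(-5) + 2 = 12
g[3] = -2*12 + 3 = -21
g[4] = -2*(-21) + 4 = 46
g[5] = -2*46 + 5 = -87
g[6] = -2*(-87) + 6 = 180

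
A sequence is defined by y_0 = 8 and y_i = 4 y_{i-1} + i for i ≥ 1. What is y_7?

y_1 = 4*8 + 1 = 33
y_2 = 4*33 + 2 = 134
y_3 = 4*134 + 3 = 539
y_4 = 4*539 + 4 = 2160
y_5 = 4*2160 + 5 = 8645
y_6 = 4*8645 + 6 = 34586
y_7 = 4*34586 + 7 = 138351

138351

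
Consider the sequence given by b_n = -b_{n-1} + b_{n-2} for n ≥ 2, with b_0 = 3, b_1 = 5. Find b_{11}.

b_2 = -5 + 3 = -2
b_3 = -(-2) + 5 = 7
b_4 = -7 + (-2) = -9
b_5 = -(-9) + 7 = 16
b_6 = -16 + (-9) = -25
b_7 = -(-25) + 16 = 41
b_8 = -41 + (-25) = -66
b_9 = -(-66) + 41 = 107
b_{10} = -107 + (-66) = -173
b_{11} = -(-173) + 107 = 280

280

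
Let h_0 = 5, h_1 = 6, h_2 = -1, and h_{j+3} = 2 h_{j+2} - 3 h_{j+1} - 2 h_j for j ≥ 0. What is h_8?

819

h_3 = 2·(-1) - 3·6 - 2·5 = -30
h_4 = 2·(-30) - 3·(-1) - 2·6 = -69
h_5 = 2·(-69) - 3·(-30) - 2·(-1) = -46
h_6 = 2·(-46) - 3·(-69) - 2·(-30) = 175
h_7 = 2·175 - 3·(-46) - 2·(-69) = 626
h_8 = 2·626 - 3·175 - 2·(-46) = 819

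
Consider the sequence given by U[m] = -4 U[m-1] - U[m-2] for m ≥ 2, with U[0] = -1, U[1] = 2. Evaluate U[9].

70226

U[2] = -4*2 - (-1) = -7
U[3] = -4*(-7) - 2 = 26
U[4] = -4*26 - (-7) = -97
U[5] = -4*(-97) - 26 = 362
U[6] = -4*362 - (-97) = -1351
U[7] = -4*(-1351) - 362 = 5042
U[8] = -4*5042 - (-1351) = -18817
U[9] = -4*(-18817) - 5042 = 70226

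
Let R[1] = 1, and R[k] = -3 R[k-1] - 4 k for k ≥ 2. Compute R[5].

R[2] = -3(1) - 8 = -11
R[3] = -3(-11) - 12 = 21
R[4] = -3(21) - 16 = -79
R[5] = -3(-79) - 20 = 217

217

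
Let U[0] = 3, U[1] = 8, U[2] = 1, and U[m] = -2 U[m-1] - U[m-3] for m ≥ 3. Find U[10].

U[3] = -2(1) - 3 = -5
U[4] = -2(-5) - 8 = 2
U[5] = -2(2) - 1 = -5
U[6] = -2(-5) - (-5) = 15
U[7] = -2(15) - 2 = -32
U[8] = -2(-32) - (-5) = 69
U[9] = -2(69) - 15 = -153
U[10] = -2(-153) - (-32) = 338

338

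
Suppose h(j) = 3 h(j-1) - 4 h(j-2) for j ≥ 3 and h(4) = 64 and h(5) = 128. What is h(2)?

-4

Rearranging, h(j-2) = (h(j) - 3 h(j-1)) / -4.
h(3) = (128 - 3(64)) / -4 = -64/-4 = 16
h(2) = (64 - 3(16)) / -4 = 16/-4 = -4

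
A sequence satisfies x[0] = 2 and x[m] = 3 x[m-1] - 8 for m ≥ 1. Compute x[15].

The fixed point is -8/(1 - 3) = 4, so x[m] - 4 = 3(x[m-1] - 4).
Hence x[m] = -2·3^m + 4.
x[15] = -2·3^{15} + 4 = -2·14348907 + 4 = -28697810.

-28697810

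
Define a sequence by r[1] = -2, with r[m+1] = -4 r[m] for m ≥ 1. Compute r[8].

32768

r[2] = -4*(-2) = 8
r[3] = -4*8 = -32
r[4] = -4*(-32) = 128
r[5] = -4*128 = -512
r[6] = -4*(-512) = 2048
r[7] = -4*2048 = -8192
r[8] = -4*(-8192) = 32768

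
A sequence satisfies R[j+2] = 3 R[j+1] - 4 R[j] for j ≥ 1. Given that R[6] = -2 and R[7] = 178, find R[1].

2

Rearranging, R[j-2] = (R[j] - 3 R[j-1]) / -4.
R[5] = (178 - 3*(-2)) / -4 = 184/-4 = -46
R[4] = (-2 - 3*(-46)) / -4 = 136/-4 = -34
R[3] = (-46 - 3*(-34)) / -4 = 56/-4 = -14
R[2] = (-34 - 3*(-14)) / -4 = 8/-4 = -2
R[1] = (-14 - 3*(-2)) / -4 = -8/-4 = 2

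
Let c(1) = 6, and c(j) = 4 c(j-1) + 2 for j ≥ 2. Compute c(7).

c(2) = 4·6 + 2 = 26
c(3) = 4·26 + 2 = 106
c(4) = 4·106 + 2 = 426
c(5) = 4·426 + 2 = 1706
c(6) = 4·1706 + 2 = 6826
c(7) = 4·6826 + 2 = 27306

27306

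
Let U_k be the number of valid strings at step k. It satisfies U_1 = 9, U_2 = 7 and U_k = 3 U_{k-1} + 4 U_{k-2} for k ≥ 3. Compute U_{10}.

838855

U_3 = 3(7) + 4(9) = 57
U_4 = 3(57) + 4(7) = 199
U_5 = 3(199) + 4(57) = 825
U_6 = 3(825) + 4(199) = 3271
U_7 = 3(3271) + 4(825) = 13113
U_8 = 3(13113) + 4(3271) = 52423
U_9 = 3(52423) + 4(13113) = 209721
U_{10} = 3(209721) + 4(52423) = 838855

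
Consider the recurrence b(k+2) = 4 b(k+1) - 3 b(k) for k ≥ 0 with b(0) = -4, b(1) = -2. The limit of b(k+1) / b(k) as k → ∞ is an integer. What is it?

The characteristic equation is r^2 - 4r + 3 = 0, which factors as (r - 3)(r - 1) = 0.
So the roots are 3 and 1. Since |3| > |1| and the coefficient of 3^k is non-zero, the ratio tends to 3.

3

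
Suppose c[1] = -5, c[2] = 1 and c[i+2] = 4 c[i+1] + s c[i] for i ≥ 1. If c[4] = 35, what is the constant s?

-1

c[3] = 4 - 5s
c[4] = 16 - 19s
So 16 - 19s = 35, giving s = -1.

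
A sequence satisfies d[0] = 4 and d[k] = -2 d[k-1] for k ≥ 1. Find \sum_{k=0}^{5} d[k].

-84

d[1] = -2*4 = -8
d[2] = -2*(-8) = 16
d[3] = -2*16 = -32
d[4] = -2*(-32) = 64
d[5] = -2*64 = -128
Sum = 4 + (-8) + 16 + (-32) + 64 + (-128) = -84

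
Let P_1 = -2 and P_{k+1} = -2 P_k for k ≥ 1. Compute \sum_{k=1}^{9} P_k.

P_2 = -2(-2) = 4
P_3 = -2(4) = -8
P_4 = -2(-8) = 16
P_5 = -2(16) = -32
P_6 = -2(-32) = 64
P_7 = -2(64) = -128
P_8 = -2(-128) = 256
P_9 = -2(256) = -512
Sum = (-2) + 4 + (-8) + 16 + (-32) + 64 + (-128) + 256 + (-512) = -342

-342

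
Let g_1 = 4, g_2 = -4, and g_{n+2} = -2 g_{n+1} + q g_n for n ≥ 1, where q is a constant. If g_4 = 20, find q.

g_3 = 8 + 4q
g_4 = -16 - 12q
So -16 - 12q = 20, giving q = -3.

-3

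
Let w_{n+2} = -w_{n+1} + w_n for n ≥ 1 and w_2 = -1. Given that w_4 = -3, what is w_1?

1

Let w_1 = y.
w_3 = 1 + y
w_4 = -2 - y
So -2 - y = -3, giving y = 1.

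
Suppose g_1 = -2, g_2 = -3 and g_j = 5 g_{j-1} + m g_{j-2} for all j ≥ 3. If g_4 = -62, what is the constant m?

-1

g_3 = -15 - 2m
g_4 = -75 - 13m
So -75 - 13m = -62, giving m = -1.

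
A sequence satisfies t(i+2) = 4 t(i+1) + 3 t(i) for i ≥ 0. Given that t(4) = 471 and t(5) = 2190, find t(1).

Rearranging, t(i-2) = (t(i) - 4 t(i-1)) / 3.
t(3) = (2190 - 4(471)) / 3 = 306/3 = 102
t(2) = (471 - 4(102)) / 3 = 63/3 = 21
t(1) = (102 - 4(21)) / 3 = 18/3 = 6

6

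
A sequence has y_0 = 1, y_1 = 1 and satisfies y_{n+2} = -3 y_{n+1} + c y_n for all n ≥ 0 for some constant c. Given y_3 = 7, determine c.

1

y_2 = -3 + c
y_3 = 9 - 2c
So 9 - 2c = 7, giving c = 1.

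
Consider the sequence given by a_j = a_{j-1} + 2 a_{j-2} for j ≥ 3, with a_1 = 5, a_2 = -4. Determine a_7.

a_3 = (-4) + 2·5 = 6
a_4 = 6 + 2·(-4) = -2
a_5 = (-2) + 2·6 = 10
a_6 = 10 + 2·(-2) = 6
a_7 = 6 + 2·10 = 26

26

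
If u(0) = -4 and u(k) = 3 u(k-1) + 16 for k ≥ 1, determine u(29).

The fixed point is 16/(1 - 3) = -8, so u(k) + 8 = 3(u(k-1) + 8).
Hence u(k) = 4·3^k - 8.
u(29) = 4·3^{29} - 8 = 4·68630377364883 - 8 = 274521509459524.

274521509459524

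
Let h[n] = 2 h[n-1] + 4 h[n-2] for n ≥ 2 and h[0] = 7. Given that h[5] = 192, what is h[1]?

Let h[1] = v.
h[2] = 28 + 2v
h[3] = 56 + 8v
h[4] = 224 + 24v
h[5] = 672 + 80v
So 672 + 80v = 192, giving v = -6.

-6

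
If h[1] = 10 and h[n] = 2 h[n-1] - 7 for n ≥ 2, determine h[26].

The fixed point is -7/(1 - 2) = 7, so h[n] - 7 = 2(h[n-1] - 7).
Hence h[n] = 3·2^{n-1} + 7.
h[26] = 3·2^{25} + 7 = 3·33554432 + 7 = 100663303.

100663303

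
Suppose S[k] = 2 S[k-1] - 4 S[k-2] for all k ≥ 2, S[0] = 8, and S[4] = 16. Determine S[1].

-2

Let S[1] = x.
S[2] = -32 + 2x
S[3] = -64
S[4] = -8x
So -8x = 16, giving x = -2.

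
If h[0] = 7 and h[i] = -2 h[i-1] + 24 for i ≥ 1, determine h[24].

The fixed point is 24/(1 + 2) = 8, so h[i] - 8 = -2(h[i-1] - 8).
Hence h[i] = -1·(-2)^i + 8.
h[24] = -1·(-2)^{24} + 8 = -1·16777216 + 8 = -16777208.

-16777208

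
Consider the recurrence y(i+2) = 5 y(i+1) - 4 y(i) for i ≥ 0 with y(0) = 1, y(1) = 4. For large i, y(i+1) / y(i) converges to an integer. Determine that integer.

The characteristic equation is r^2 - 5r + 4 = 0, which factors as (r - 4)(r - 1) = 0.
So the roots are 4 and 1. Since |4| > |1| and the coefficient of 4^i is non-zero, the ratio tends to 4.

4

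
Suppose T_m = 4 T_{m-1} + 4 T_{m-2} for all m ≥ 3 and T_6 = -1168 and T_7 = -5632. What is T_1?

Rearranging, T_{m-2} = (T_m - 4 T_{m-1}) / 4.
T_5 = (-5632 - 4(-1168)) / 4 = -960/4 = -240
T_4 = (-1168 - 4(-240)) / 4 = -208/4 = -52
T_3 = (-240 - 4(-52)) / 4 = -32/4 = -8
T_2 = (-52 - 4(-8)) / 4 = -20/4 = -5
T_1 = (-8 - 4(-5)) / 4 = 12/4 = 3

3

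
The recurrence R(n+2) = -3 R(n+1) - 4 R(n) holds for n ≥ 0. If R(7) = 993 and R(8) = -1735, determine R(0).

Rearranging, R(n-2) = (R(n) + 3 R(n-1)) / -4.
R(6) = (-1735 + 3*993) / -4 = 1244/-4 = -311
R(5) = (993 + 3*(-311)) / -4 = 60/-4 = -15
R(4) = (-311 + 3*(-15)) / -4 = -356/-4 = 89
R(3) = (-15 + 3*89) / -4 = 252/-4 = -63
R(2) = (89 + 3*(-63)) / -4 = -100/-4 = 25
R(1) = (-63 + 3*25) / -4 = 12/-4 = -3
R(0) = (25 + 3*(-3)) / -4 = 16/-4 = -4

-4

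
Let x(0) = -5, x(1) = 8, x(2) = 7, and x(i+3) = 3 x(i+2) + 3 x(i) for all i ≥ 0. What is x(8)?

4950

x(3) = 3·7 + 3·(-5) = 6
x(4) = 3·6 + 3·8 = 42
x(5) = 3·42 + 3·7 = 147
x(6) = 3·147 + 3·6 = 459
x(7) = 3·459 + 3·42 = 1503
x(8) = 3·1503 + 3·147 = 4950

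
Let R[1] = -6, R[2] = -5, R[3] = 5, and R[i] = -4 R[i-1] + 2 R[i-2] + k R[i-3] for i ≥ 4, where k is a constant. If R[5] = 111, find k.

-1

R[4] = -30 - 6k
R[5] = 130 + 19k
So 130 + 19k = 111, giving k = -1.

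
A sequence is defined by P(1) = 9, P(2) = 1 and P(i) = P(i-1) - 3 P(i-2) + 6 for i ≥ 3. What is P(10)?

P(3) = 1 - 3*9 + 6 = -20
P(4) = (-20) - 3*1 + 6 = -17
P(5) = (-17) - 3*(-20) + 6 = 49
P(6) = 49 - 3*(-17) + 6 = 106
P(7) = 106 - 3*49 + 6 = -35
P(8) = (-35) - 3*106 + 6 = -347
P(9) = (-347) - 3*(-35) + 6 = -236
P(10) = (-236) - 3*(-347) + 6 = 811

811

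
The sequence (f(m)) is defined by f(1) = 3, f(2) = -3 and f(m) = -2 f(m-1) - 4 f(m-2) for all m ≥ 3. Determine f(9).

f(3) = -2·(-3) - 4·3 = -6
f(4) = -2·(-6) - 4·(-3) = 24
f(5) = -2·24 - 4·(-6) = -24
f(6) = -2·(-24) - 4·24 = -48
f(7) = -2·(-48) - 4·(-24) = 192
f(8) = -2·192 - 4·(-48) = -192
f(9) = -2·(-192) - 4·192 = -384

-384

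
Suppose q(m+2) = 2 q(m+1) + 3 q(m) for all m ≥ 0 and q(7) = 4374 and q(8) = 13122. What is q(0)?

2

Rearranging, q(m-2) = (q(m) - 2 q(m-1)) / 3.
q(6) = (13122 - 2·4374) / 3 = 4374/3 = 1458
q(5) = (4374 - 2·1458) / 3 = 1458/3 = 486
q(4) = (1458 - 2·486) / 3 = 486/3 = 162
q(3) = (486 - 2·162) / 3 = 162/3 = 54
q(2) = (162 - 2·54) / 3 = 54/3 = 18
q(1) = (54 - 2·18) / 3 = 18/3 = 6
q(0) = (18 - 2·6) / 3 = 6/3 = 2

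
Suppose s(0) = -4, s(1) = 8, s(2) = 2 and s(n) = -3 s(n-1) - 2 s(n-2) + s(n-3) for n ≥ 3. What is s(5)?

s(3) = -3*2 - 2*8 + (-4) = -26
s(4) = -3*(-26) - 2*2 + 8 = 82
s(5) = -3*82 - 2*(-26) + 2 = -192

-192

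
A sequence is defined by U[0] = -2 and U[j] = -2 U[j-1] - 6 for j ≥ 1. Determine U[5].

-2

U[1] = -2*(-2) - 6 = -2
U[2] = -2*(-2) - 6 = -2
U[3] = -2*(-2) - 6 = -2
U[4] = -2*(-2) - 6 = -2
U[5] = -2*(-2) - 6 = -2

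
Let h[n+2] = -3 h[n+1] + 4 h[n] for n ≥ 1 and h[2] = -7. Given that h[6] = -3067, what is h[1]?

8

Let h[1] = y.
h[3] = 21 + 4y
h[4] = -91 - 12y
h[5] = 357 + 52y
h[6] = -1435 - 204y
So -1435 - 204y = -3067, giving y = 8.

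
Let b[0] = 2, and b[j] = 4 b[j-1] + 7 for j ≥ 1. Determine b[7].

70995

b[1] = 4·2 + 7 = 15
b[2] = 4·15 + 7 = 67
b[3] = 4·67 + 7 = 275
b[4] = 4·275 + 7 = 1107
b[5] = 4·1107 + 7 = 4435
b[6] = 4·4435 + 7 = 17747
b[7] = 4·17747 + 7 = 70995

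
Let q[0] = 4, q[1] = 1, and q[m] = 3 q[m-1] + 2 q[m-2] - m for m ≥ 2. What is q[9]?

51729

q[2] = 3(1) + 2(4) - 2 = 9
q[3] = 3(9) + 2(1) - 3 = 26
q[4] = 3(26) + 2(9) - 4 = 92
q[5] = 3(92) + 2(26) - 5 = 323
q[6] = 3(323) + 2(92) - 6 = 1147
q[7] = 3(1147) + 2(323) - 7 = 4080
q[8] = 3(4080) + 2(1147) - 8 = 14526
q[9] = 3(14526) + 2(4080) - 9 = 51729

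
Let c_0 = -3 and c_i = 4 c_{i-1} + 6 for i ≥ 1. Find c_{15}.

-1073741826

The fixed point is 6/(1 - 4) = -2, so c_i + 2 = 4(c_{i-1} + 2).
Hence c_i = -1·4^i - 2.
c_{15} = -1·4^{15} - 2 = -1·1073741824 - 2 = -1073741826.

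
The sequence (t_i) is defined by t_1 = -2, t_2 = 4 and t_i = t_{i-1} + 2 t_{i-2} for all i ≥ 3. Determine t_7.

40

t_3 = 4 + 2(-2) = 0
t_4 = 0 + 2(4) = 8
t_5 = 8 + 2(0) = 8
t_6 = 8 + 2(8) = 24
t_7 = 24 + 2(8) = 40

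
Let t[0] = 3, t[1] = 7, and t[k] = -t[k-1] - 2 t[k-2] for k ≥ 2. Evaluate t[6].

-29

t[2] = -7 - 2·3 = -13
t[3] = -(-13) - 2·7 = -1
t[4] = -(-1) - 2·(-13) = 27
t[5] = -27 - 2·(-1) = -25
t[6] = -(-25) - 2·27 = -29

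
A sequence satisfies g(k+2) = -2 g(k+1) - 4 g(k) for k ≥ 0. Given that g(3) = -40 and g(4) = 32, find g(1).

Rearranging, g(k-2) = (g(k) + 2 g(k-1)) / -4.
g(2) = (32 + 2·(-40)) / -4 = -48/-4 = 12
g(1) = (-40 + 2·12) / -4 = -16/-4 = 4

4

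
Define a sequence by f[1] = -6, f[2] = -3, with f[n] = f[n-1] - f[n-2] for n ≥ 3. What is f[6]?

-3

f[3] = (-3) - (-6) = 3
f[4] = 3 - (-3) = 6
f[5] = 6 - 3 = 3
f[6] = 3 - 6 = -3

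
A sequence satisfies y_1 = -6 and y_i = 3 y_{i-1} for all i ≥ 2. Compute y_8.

y_2 = 3·(-6) = -18
y_3 = 3·(-18) = -54
y_4 = 3·(-54) = -162
y_5 = 3·(-162) = -486
y_6 = 3·(-486) = -1458
y_7 = 3·(-1458) = -4374
y_8 = 3·(-4374) = -13122

-13122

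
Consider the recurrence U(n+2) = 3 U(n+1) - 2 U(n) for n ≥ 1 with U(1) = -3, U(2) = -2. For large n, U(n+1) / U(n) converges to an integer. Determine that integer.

2

The characteristic equation is r^2 - 3r + 2 = 0, which factors as (r - 2)(r - 1) = 0.
So the roots are 2 and 1. Since |2| > |1| and the coefficient of 2^n is non-zero, the ratio tends to 2.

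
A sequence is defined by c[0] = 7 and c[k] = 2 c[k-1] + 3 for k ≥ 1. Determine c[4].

c[1] = 2*7 + 3 = 17
c[2] = 2*17 + 3 = 37
c[3] = 2*37 + 3 = 77
c[4] = 2*77 + 3 = 157

157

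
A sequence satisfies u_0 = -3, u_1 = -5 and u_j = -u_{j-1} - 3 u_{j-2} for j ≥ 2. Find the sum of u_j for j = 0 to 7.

-116

u_2 = -(-5) - 3*(-3) = 14
u_3 = -14 - 3*(-5) = 1
u_4 = -1 - 3*14 = -43
u_5 = -(-43) - 3*1 = 40
u_6 = -40 - 3*(-43) = 89
u_7 = -89 - 3*40 = -209
Sum = (-3) + (-5) + 14 + 1 + (-43) + 40 + 89 + (-209) = -116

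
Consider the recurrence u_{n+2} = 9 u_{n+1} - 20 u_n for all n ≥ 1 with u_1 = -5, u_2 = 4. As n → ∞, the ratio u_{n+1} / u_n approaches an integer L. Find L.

The characteristic equation is r^2 - 9r + 20 = 0, which factors as (r - 5)(r - 4) = 0.
So the roots are 5 and 4. Since |5| > |4| and the coefficient of 5^n is non-zero, the ratio tends to 5.

5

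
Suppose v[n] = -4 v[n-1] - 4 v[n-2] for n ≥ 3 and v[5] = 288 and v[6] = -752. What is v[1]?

Rearranging, v[n-2] = (v[n] + 4 v[n-1]) / -4.
v[4] = (-752 + 4(288)) / -4 = 400/-4 = -100
v[3] = (288 + 4(-100)) / -4 = -112/-4 = 28
v[2] = (-100 + 4(28)) / -4 = 12/-4 = -3
v[1] = (28 + 4(-3)) / -4 = 16/-4 = -4

-4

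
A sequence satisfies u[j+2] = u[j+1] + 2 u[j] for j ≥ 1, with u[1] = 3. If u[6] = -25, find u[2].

-5

Let u[2] = v.
u[3] = 6 + v
u[4] = 6 + 3v
u[5] = 18 + 5v
u[6] = 30 + 11v
So 30 + 11v = -25, giving v = -5.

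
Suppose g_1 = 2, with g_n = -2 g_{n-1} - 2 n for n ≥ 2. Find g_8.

g_2 = -2·2 - 4 = -8
g_3 = -2·(-8) - 6 = 10
g_4 = -2·10 - 8 = -28
g_5 = -2·(-28) - 10 = 46
g_6 = -2·46 - 12 = -104
g_7 = -2·(-104) - 14 = 194
g_8 = -2·194 - 16 = -404

-404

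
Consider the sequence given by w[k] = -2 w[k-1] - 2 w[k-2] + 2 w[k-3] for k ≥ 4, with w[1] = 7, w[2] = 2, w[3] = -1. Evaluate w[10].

w[4] = -2(-1) - 2(2) + 2(7) = 12
w[5] = -2(12) - 2(-1) + 2(2) = -18
w[6] = -2(-18) - 2(12) + 2(-1) = 10
w[7] = -2(10) - 2(-18) + 2(12) = 40
w[8] = -2(40) - 2(10) + 2(-18) = -136
w[9] = -2(-136) - 2(40) + 2(10) = 212
w[10] = -2(212) - 2(-136) + 2(40) = -72

-72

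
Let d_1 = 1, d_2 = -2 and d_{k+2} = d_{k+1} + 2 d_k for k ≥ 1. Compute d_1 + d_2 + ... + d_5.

d_3 = (-2) + 2·1 = 0
d_4 = 0 + 2·(-2) = -4
d_5 = (-4) + 2·0 = -4
Sum = 1 + (-2) + 0 + (-4) + (-4) = -9

-9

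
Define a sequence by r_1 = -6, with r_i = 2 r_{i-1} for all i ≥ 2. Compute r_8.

-768

r_2 = 2*(-6) = -12
r_3 = 2*(-12) = -24
r_4 = 2*(-24) = -48
r_5 = 2*(-48) = -96
r_6 = 2*(-96) = -192
r_7 = 2*(-192) = -384
r_8 = 2*(-384) = -768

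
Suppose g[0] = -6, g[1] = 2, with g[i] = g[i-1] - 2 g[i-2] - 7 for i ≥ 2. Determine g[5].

-24

g[2] = 2 - 2(-6) - 7 = 7
g[3] = 7 - 2(2) - 7 = -4
g[4] = (-4) - 2(7) - 7 = -25
g[5] = (-25) - 2(-4) - 7 = -24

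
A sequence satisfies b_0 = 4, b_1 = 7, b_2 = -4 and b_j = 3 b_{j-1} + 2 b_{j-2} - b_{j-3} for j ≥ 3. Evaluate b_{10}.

b_3 = 3(-4) + 2(7) - 4 = -2
b_4 = 3(-2) + 2(-4) - 7 = -21
b_5 = 3(-21) + 2(-2) - (-4) = -63
b_6 = 3(-63) + 2(-21) - (-2) = -229
b_7 = 3(-229) + 2(-63) - (-21) = -792
b_8 = 3(-792) + 2(-229) - (-63) = -2771
b_9 = 3(-2771) + 2(-792) - (-229) = -9668
b_{10} = 3(-9668) + 2(-2771) - (-792) = -33754

-33754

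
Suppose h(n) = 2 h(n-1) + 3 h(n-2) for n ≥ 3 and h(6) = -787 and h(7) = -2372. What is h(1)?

-6

Rearranging, h(n-2) = (h(n) - 2 h(n-1)) / 3.
h(5) = (-2372 - 2·(-787)) / 3 = -798/3 = -266
h(4) = (-787 - 2·(-266)) / 3 = -255/3 = -85
h(3) = (-266 - 2·(-85)) / 3 = -96/3 = -32
h(2) = (-85 - 2·(-32)) / 3 = -21/3 = -7
h(1) = (-32 - 2·(-7)) / 3 = -18/3 = -6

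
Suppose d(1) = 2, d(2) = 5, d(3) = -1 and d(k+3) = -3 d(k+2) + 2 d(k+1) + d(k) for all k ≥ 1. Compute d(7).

-534

d(4) = -3·(-1) + 2·5 + 2 = 15
d(5) = -3·15 + 2·(-1) + 5 = -42
d(6) = -3·(-42) + 2·15 + (-1) = 155
d(7) = -3·155 + 2·(-42) + 15 = -534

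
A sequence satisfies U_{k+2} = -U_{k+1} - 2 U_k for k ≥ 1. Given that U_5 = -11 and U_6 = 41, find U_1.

Rearranging, U_{k-2} = (U_k + U_{k-1}) / -2.
U_4 = (41 + (-11)) / -2 = 30/-2 = -15
U_3 = (-11 + (-15)) / -2 = -26/-2 = 13
U_2 = (-15 + 13) / -2 = -2/-2 = 1
U_1 = (13 + 1) / -2 = 14/-2 = -7

-7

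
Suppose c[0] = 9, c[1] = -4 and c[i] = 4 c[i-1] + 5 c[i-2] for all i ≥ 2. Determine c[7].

c[2] = 4*(-4) + 5*9 = 29
c[3] = 4*29 + 5*(-4) = 96
c[4] = 4*96 + 5*29 = 529
c[5] = 4*529 + 5*96 = 2596
c[6] = 4*2596 + 5*529 = 13029
c[7] = 4*13029 + 5*2596 = 65096

65096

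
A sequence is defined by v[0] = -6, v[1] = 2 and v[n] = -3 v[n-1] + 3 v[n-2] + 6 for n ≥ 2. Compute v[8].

-51186

v[2] = -3*2 + 3*(-6) + 6 = -18
v[3] = -3*(-18) + 3*2 + 6 = 66
v[4] = -3*66 + 3*(-18) + 6 = -246
v[5] = -3*(-246) + 3*66 + 6 = 942
v[6] = -3*942 + 3*(-246) + 6 = -3558
v[7] = -3*(-3558) + 3*942 + 6 = 13506
v[8] = -3*13506 + 3*(-3558) + 6 = -51186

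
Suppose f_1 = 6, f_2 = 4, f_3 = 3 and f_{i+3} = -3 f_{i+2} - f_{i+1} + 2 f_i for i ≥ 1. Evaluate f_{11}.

864

f_4 = -3*3 - 4 + 2*6 = -1
f_5 = -3*(-1) - 3 + 2*4 = 8
f_6 = -3*8 - (-1) + 2*3 = -17
f_7 = -3*(-17) - 8 + 2*(-1) = 41
f_8 = -3*41 - (-17) + 2*8 = -90
f_9 = -3*(-90) - 41 + 2*(-17) = 195
f_{10} = -3*195 - (-90) + 2*41 = -413
f_{11} = -3*(-413) - 195 + 2*(-90) = 864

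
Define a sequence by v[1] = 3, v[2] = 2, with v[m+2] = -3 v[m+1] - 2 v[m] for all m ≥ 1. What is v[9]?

-1272

v[3] = -3·2 - 2·3 = -12
v[4] = -3·(-12) - 2·2 = 32
v[5] = -3·32 - 2·(-12) = -72
v[6] = -3·(-72) - 2·32 = 152
v[7] = -3·152 - 2·(-72) = -312
v[8] = -3·(-312) - 2·152 = 632
v[9] = -3·632 - 2·(-312) = -1272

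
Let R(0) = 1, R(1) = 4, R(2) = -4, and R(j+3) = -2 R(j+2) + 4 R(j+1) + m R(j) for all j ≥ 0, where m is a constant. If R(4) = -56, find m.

4

R(3) = 24 + m
R(4) = -64 + 2m
So -64 + 2m = -56, giving m = 4.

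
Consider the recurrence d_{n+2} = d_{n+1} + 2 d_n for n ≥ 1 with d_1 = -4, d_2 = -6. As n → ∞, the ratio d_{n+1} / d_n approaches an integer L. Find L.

2

The characteristic equation is r^2 - r - 2 = 0, which factors as (r - 2)(r + 1) = 0.
So the roots are 2 and -1. Since |2| > |-1| and the coefficient of 2^n is non-zero, the ratio tends to 2.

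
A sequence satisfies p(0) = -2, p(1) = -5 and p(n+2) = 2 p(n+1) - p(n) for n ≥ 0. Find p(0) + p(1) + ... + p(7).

-100

p(2) = 2(-5) - (-2) = -8
p(3) = 2(-8) - (-5) = -11
p(4) = 2(-11) - (-8) = -14
p(5) = 2(-14) - (-11) = -17
p(6) = 2(-17) - (-14) = -20
p(7) = 2(-20) - (-17) = -23
Sum = (-2) + (-5) + (-8) + (-11) + (-14) + (-17) + (-20) + (-23) = -100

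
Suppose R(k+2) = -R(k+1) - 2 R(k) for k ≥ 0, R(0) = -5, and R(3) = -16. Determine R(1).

Let R(1) = v.
R(2) = 10 - v
R(3) = -10 - v
So -10 - v = -16, giving v = 6.

6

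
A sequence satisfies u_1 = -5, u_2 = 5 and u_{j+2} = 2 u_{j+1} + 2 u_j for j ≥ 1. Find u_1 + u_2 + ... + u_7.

u_3 = 2(5) + 2(-5) = 0
u_4 = 2(0) + 2(5) = 10
u_5 = 2(10) + 2(0) = 20
u_6 = 2(20) + 2(10) = 60
u_7 = 2(60) + 2(20) = 160
Sum = (-5) + 5 + 0 + 10 + 20 + 60 + 160 = 250

250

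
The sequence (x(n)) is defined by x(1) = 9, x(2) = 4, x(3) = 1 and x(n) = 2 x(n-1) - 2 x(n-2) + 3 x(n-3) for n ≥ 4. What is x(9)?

425

x(4) = 2*1 - 2*4 + 3*9 = 21
x(5) = 2*21 - 2*1 + 3*4 = 52
x(6) = 2*52 - 2*21 + 3*1 = 65
x(7) = 2*65 - 2*52 + 3*21 = 89
x(8) = 2*89 - 2*65 + 3*52 = 204
x(9) = 2*204 - 2*89 + 3*65 = 425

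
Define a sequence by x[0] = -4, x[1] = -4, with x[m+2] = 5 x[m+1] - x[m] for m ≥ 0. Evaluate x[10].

-4403596

x[2] = 5*(-4) - (-4) = -16
x[3] = 5*(-16) - (-4) = -76
x[4] = 5*(-76) - (-16) = -364
x[5] = 5*(-364) - (-76) = -1744
x[6] = 5*(-1744) - (-364) = -8356
x[7] = 5*(-8356) - (-1744) = -40036
x[8] = 5*(-40036) - (-8356) = -191824
x[9] = 5*(-191824) - (-40036) = -919084
x[10] = 5*(-919084) - (-191824) = -4403596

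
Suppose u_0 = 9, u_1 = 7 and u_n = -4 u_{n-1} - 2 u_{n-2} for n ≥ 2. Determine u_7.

23464

u_2 = -4*7 - 2*9 = -46
u_3 = -4*(-46) - 2*7 = 170
u_4 = -4*170 - 2*(-46) = -588
u_5 = -4*(-588) - 2*170 = 2012
u_6 = -4*2012 - 2*(-588) = -6872
u_7 = -4*(-6872) - 2*2012 = 23464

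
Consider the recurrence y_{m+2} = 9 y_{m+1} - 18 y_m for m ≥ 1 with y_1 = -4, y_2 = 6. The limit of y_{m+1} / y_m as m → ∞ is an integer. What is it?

The characteristic equation is r^2 - 9r + 18 = 0, which factors as (r - 6)(r - 3) = 0.
So the roots are 6 and 3. Since |6| > |3| and the coefficient of 6^m is non-zero, the ratio tends to 6.

6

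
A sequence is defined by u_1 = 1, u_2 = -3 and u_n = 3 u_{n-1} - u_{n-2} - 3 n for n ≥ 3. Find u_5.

u_3 = 3(-3) - 1 - 9 = -19
u_4 = 3(-19) - (-3) - 12 = -66
u_5 = 3(-66) - (-19) - 15 = -194

-194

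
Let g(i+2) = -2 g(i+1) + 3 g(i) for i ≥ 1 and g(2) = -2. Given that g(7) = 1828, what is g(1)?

8

Let g(1) = x.
g(3) = 4 + 3x
g(4) = -14 - 6x
g(5) = 40 + 21x
g(6) = -122 - 60x
g(7) = 364 + 183x
So 364 + 183x = 1828, giving x = 8.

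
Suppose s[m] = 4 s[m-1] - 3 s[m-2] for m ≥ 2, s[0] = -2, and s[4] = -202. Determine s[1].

Let s[1] = y.
s[2] = 6 + 4y
s[3] = 24 + 13y
s[4] = 78 + 40y
So 78 + 40y = -202, giving y = -7.

-7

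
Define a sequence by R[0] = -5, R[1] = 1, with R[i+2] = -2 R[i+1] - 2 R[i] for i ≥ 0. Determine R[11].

R[2] = -2(1) - 2(-5) = 8
R[3] = -2(8) - 2(1) = -18
R[4] = -2(-18) - 2(8) = 20
R[5] = -2(20) - 2(-18) = -4
R[6] = -2(-4) - 2(20) = -32
R[7] = -2(-32) - 2(-4) = 72
R[8] = -2(72) - 2(-32) = -80
R[9] = -2(-80) - 2(72) = 16
R[10] = -2(16) - 2(-80) = 128
R[11] = -2(128) - 2(16) = -288

-288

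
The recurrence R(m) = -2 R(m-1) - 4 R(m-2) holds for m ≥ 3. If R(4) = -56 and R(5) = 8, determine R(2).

1

Rearranging, R(m-2) = (R(m) + 2 R(m-1)) / -4.
R(3) = (8 + 2*(-56)) / -4 = -104/-4 = 26
R(2) = (-56 + 2*26) / -4 = -4/-4 = 1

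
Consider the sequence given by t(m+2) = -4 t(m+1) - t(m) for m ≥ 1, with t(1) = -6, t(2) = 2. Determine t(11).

t(3) = -4·2 - (-6) = -2
t(4) = -4·(-2) - 2 = 6
t(5) = -4·6 - (-2) = -22
t(6) = -4·(-22) - 6 = 82
t(7) = -4·82 - (-22) = -306
t(8) = -4·(-306) - 82 = 1142
t(9) = -4·1142 - (-306) = -4262
t(10) = -4·(-4262) - 1142 = 15906
t(11) = -4·15906 - (-4262) = -59362

-59362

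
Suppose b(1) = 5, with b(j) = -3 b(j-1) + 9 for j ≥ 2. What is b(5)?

b(2) = -3(5) + 9 = -6
b(3) = -3(-6) + 9 = 27
b(4) = -3(27) + 9 = -72
b(5) = -3(-72) + 9 = 225

225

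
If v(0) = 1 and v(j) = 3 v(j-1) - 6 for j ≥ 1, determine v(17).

The fixed point is -6/(1 - 3) = 3, so v(j) - 3 = 3(v(j-1) - 3).
Hence v(j) = -2·3^j + 3.
v(17) = -2·3^{17} + 3 = -2·129140163 + 3 = -258280323.

-258280323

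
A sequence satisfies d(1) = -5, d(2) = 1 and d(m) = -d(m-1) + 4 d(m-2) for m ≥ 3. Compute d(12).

66169

d(3) = -1 + 4*(-5) = -21
d(4) = -(-21) + 4*1 = 25
d(5) = -25 + 4*(-21) = -109
d(6) = -(-109) + 4*25 = 209
d(7) = -209 + 4*(-109) = -645
d(8) = -(-645) + 4*209 = 1481
d(9) = -1481 + 4*(-645) = -4061
d(10) = -(-4061) + 4*1481 = 9985
d(11) = -9985 + 4*(-4061) = -26229
d(12) = -(-26229) + 4*9985 = 66169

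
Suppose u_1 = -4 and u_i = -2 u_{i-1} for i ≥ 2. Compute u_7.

u_2 = -2*(-4) = 8
u_3 = -2*8 = -16
u_4 = -2*(-16) = 32
u_5 = -2*32 = -64
u_6 = -2*(-64) = 128
u_7 = -2*128 = -256

-256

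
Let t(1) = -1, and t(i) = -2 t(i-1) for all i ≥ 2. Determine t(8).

t(2) = -2·(-1) = 2
t(3) = -2·2 = -4
t(4) = -2·(-4) = 8
t(5) = -2·8 = -16
t(6) = -2·(-16) = 32
t(7) = -2·32 = -64
t(8) = -2·(-64) = 128

128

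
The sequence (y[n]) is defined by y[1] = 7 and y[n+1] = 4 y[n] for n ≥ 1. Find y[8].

y[2] = 4·7 = 28
y[3] = 4·28 = 112
y[4] = 4·112 = 448
y[5] = 4·448 = 1792
y[6] = 4·1792 = 7168
y[7] = 4·7168 = 28672
y[8] = 4·28672 = 114688

114688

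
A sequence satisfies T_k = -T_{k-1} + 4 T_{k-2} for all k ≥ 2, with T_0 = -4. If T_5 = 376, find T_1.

Let T_1 = x.
T_2 = -16 - x
T_3 = 16 + 5x
T_4 = -80 - 9x
T_5 = 144 + 29x
So 144 + 29x = 376, giving x = 8.

8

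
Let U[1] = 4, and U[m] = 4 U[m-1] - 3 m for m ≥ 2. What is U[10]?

U[2] = 4·4 - 6 = 10
U[3] = 4·10 - 9 = 31
U[4] = 4·31 - 12 = 112
U[5] = 4·112 - 15 = 433
U[6] = 4·433 - 18 = 1714
U[7] = 4·1714 - 21 = 6835
U[8] = 4·6835 - 24 = 27316
U[9] = 4·27316 - 27 = 109237
U[10] = 4·109237 - 30 = 436918

436918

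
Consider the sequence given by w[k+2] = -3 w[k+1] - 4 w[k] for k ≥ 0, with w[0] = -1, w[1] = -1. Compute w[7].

271

w[2] = -3·(-1) - 4·(-1) = 7
w[3] = -3·7 - 4·(-1) = -17
w[4] = -3·(-17) - 4·7 = 23
w[5] = -3·23 - 4·(-17) = -1
w[6] = -3·(-1) - 4·23 = -89
w[7] = -3·(-89) - 4·(-1) = 271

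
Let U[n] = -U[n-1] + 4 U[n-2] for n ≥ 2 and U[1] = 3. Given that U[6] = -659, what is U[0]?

-4

Let U[0] = v.
U[2] = -3 + 4v
U[3] = 15 - 4v
U[4] = -27 + 20v
U[5] = 87 - 36v
U[6] = -195 + 116v
So -195 + 116v = -659, giving v = -4.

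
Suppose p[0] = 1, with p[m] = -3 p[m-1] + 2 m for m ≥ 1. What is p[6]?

p[1] = -3(1) + 2 = -1
p[2] = -3(-1) + 4 = 7
p[3] = -3(7) + 6 = -15
p[4] = -3(-15) + 8 = 53
p[5] = -3(53) + 10 = -149
p[6] = -3(-149) + 12 = 459

459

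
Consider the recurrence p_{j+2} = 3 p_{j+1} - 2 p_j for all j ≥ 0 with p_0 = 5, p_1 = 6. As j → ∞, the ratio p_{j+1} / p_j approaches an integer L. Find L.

2

The characteristic equation is r^2 - 3r + 2 = 0, which factors as (r - 2)(r - 1) = 0.
So the roots are 2 and 1. Since |2| > |1| and the coefficient of 2^j is non-zero, the ratio tends to 2.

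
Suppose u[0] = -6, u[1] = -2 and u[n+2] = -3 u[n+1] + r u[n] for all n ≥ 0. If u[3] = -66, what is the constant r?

u[2] = 6 - 6r
u[3] = -18 + 16r
So -18 + 16r = -66, giving r = -3.

-3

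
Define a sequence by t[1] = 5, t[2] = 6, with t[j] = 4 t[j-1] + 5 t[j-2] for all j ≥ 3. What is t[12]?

89518226

t[3] = 4(6) + 5(5) = 49
t[4] = 4(49) + 5(6) = 226
t[5] = 4(226) + 5(49) = 1149
t[6] = 4(1149) + 5(226) = 5726
t[7] = 4(5726) + 5(1149) = 28649
t[8] = 4(28649) + 5(5726) = 143226
t[9] = 4(143226) + 5(28649) = 716149
t[10] = 4(716149) + 5(143226) = 3580726
t[11] = 4(3580726) + 5(716149) = 17903649
t[12] = 4(17903649) + 5(3580726) = 89518226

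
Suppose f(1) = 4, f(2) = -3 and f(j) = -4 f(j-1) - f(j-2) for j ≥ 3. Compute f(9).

20948

f(3) = -4·(-3) - 4 = 8
f(4) = -4·8 - (-3) = -29
f(5) = -4·(-29) - 8 = 108
f(6) = -4·108 - (-29) = -403
f(7) = -4·(-403) - 108 = 1504
f(8) = -4·1504 - (-403) = -5613
f(9) = -4·(-5613) - 1504 = 20948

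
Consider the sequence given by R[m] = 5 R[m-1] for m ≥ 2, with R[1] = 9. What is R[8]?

703125

R[2] = 5·9 = 45
R[3] = 5·45 = 225
R[4] = 5·225 = 1125
R[5] = 5·1125 = 5625
R[6] = 5·5625 = 28125
R[7] = 5·28125 = 140625
R[8] = 5·140625 = 703125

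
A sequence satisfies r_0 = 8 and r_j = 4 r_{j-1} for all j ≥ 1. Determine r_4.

2048

r_1 = 4(8) = 32
r_2 = 4(32) = 128
r_3 = 4(128) = 512
r_4 = 4(512) = 2048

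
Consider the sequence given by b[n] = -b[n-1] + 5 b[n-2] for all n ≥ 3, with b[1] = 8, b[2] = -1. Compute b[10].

b[3] = -(-1) + 5(8) = 41
b[4] = -41 + 5(-1) = -46
b[5] = -(-46) + 5(41) = 251
b[6] = -251 + 5(-46) = -481
b[7] = -(-481) + 5(251) = 1736
b[8] = -1736 + 5(-481) = -4141
b[9] = -(-4141) + 5(1736) = 12821
b[10] = -12821 + 5(-4141) = -33526

-33526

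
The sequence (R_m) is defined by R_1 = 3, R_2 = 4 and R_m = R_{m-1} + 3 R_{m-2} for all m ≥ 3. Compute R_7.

R_3 = 4 + 3(3) = 13
R_4 = 13 + 3(4) = 25
R_5 = 25 + 3(13) = 64
R_6 = 64 + 3(25) = 139
R_7 = 139 + 3(64) = 331

331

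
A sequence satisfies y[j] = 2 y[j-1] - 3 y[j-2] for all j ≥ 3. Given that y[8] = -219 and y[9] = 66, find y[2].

-3

Rearranging, y[j-2] = (y[j] - 2 y[j-1]) / -3.
y[7] = (66 - 2*(-219)) / -3 = 504/-3 = -168
y[6] = (-219 - 2*(-168)) / -3 = 117/-3 = -39
y[5] = (-168 - 2*(-39)) / -3 = -90/-3 = 30
y[4] = (-39 - 2*30) / -3 = -99/-3 = 33
y[3] = (30 - 2*33) / -3 = -36/-3 = 12
y[2] = (33 - 2*12) / -3 = 9/-3 = -3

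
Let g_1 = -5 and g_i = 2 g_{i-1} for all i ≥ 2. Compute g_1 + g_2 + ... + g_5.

-155

g_2 = 2(-5) = -10
g_3 = 2(-10) = -20
g_4 = 2(-20) = -40
g_5 = 2(-40) = -80
Sum = (-5) + (-10) + (-20) + (-40) + (-80) = -155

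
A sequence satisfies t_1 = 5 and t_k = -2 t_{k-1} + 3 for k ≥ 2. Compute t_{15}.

65537

The fixed point is 3/(1 + 2) = 1, so t_k - 1 = -2(t_{k-1} - 1).
Hence t_k = 4·(-2)^{k-1} + 1.
t_{15} = 4·(-2)^{14} + 1 = 4·16384 + 1 = 65537.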